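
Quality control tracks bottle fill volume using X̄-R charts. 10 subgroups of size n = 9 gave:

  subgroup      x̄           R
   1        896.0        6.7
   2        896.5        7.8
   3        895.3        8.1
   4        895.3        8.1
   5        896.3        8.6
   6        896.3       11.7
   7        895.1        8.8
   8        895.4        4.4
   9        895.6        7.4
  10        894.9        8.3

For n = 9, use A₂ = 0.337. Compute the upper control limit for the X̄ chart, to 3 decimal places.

898.363

X̄̄ = (896.0 + 896.5 + 895.3 + 895.3 + 896.3 + 896.3 + 895.1 + 895.4 + 895.6 + 894.9) / 10 = 8956.7000 / 10 = 895.6700
R̄ = (6.7 + 7.8 + 8.1 + 8.1 + 8.6 + 11.7 + 8.8 + 4.4 + 7.4 + 8.3) / 10 = 79.9000 / 10 = 7.9900
UCL = X̄̄ + A₂·R̄ = 895.6700 + 0.337 × 7.9900 = 898.3626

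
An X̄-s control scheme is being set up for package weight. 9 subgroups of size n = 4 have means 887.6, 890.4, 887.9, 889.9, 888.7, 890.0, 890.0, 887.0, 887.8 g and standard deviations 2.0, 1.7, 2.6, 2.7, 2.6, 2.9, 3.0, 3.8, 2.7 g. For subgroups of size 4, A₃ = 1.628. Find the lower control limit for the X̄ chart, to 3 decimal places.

884.470

X̄̄ = (887.6 + 890.4 + 887.9 + 889.9 + 888.7 + 890.0 + 890.0 + 887.0 + 887.8) / 9 = 888.8111
s̄ = (2.0 + 1.7 + 2.6 + 2.7 + 2.6 + 2.9 + 3.0 + 3.8 + 2.7) / 9 = 2.6667
LCL = X̄̄ − A₃·s̄ = 888.8111 − 1.628 × 2.6667 = 884.4698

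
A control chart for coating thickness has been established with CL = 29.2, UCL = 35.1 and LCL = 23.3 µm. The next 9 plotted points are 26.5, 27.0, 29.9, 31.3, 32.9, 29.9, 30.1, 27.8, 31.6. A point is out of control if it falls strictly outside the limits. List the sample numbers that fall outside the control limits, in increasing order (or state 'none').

All 9 points lie within [23.3, 35.1].

none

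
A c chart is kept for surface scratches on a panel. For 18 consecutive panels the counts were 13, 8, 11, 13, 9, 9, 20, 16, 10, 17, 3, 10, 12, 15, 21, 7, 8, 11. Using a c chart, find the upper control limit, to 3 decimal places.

22.153

c̄ = (13 + 8 + 11 + 13 + 9 + 9 + 20 + 16 + 10 + 17 + 3 + 10 + 12 + 15 + 21 + 7 + 8 + 11) / 18 = 213 / 18 = 11.8333
UCL = c̄ + 3√c̄ = 11.8333 + 3 × √11.8333 = 11.8333 + 3 × 3.4400 = 22.1532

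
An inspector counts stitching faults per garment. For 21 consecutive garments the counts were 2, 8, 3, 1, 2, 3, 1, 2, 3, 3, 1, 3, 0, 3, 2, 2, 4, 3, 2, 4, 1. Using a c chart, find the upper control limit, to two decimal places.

c̄ = (2 + 8 + 3 + 1 + 2 + 3 + 1 + 2 + 3 + 3 + 1 + 3 + 0 + 3 + 2 + 2 + 4 + 3 + 2 + 4 + 1) / 21 = 53 / 21 = 2.5238
UCL = c̄ + 3√c̄ = 2.5238 + 3 × √2.5238 = 2.5238 + 3 × 1.5887 = 7.2898

7.29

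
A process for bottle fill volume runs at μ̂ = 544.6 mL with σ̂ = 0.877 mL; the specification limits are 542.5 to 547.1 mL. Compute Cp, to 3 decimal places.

0.874

Cp = (USL − LSL) / (6σ̂) = (547.1 − 542.5) / (6 × 0.877) = 4.6000 / 5.2620 = 0.8742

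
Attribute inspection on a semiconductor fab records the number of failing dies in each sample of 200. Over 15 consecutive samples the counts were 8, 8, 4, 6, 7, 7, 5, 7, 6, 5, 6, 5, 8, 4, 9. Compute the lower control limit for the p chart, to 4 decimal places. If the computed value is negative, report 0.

0.0000

p̄ = Σdᵢ / (k·n) = 95 / (15 × 200) = 0.03167
LCL = p̄ − 3·√(p̄(1−p̄)/n) = 0.03167 − 3 × 0.01238 = -0.00548 → 0 (negative, so LCL = 0)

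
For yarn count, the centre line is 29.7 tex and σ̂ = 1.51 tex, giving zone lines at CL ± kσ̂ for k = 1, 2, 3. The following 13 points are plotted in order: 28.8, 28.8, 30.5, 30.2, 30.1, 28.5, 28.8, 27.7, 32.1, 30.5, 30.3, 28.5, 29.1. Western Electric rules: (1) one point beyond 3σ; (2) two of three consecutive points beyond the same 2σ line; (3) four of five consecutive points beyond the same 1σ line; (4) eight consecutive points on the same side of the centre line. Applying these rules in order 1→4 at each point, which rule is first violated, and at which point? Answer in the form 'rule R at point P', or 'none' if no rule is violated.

none

Zone of each point (C = within 1σ̂, B = 1σ̂–2σ̂, A = 2σ̂–3σ̂, * = beyond 3σ̂; sign = side of CL): 1:-C, 2:-C, 3:+C, 4:+C, 5:+C, 6:-C, 7:-C, 8:-B, 9:+B, 10:+C, 11:+C, 12:-C, 13:-C
No rule fires across all 13 points.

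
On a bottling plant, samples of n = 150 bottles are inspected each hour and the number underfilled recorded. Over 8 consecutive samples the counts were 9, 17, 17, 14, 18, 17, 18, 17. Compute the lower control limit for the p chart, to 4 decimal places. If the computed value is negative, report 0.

0.0305

p̄ = Σdᵢ / (k·n) = 127 / (8 × 150) = 0.10583
LCL = p̄ − 3·√(p̄(1−p̄)/n) = 0.10583 − 3 × 0.02512 = 0.03048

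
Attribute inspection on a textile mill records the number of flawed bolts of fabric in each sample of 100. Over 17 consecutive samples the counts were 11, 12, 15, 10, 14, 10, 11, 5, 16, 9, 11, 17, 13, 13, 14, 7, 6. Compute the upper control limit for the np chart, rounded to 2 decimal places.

p̄ = Σdᵢ / (k·n) = 194 / (17 × 100) = 0.11412
UCL = np̄ + 3·√(np̄(1−p̄)) = 11.4118 + 3 × √(11.4118×0.88588) = 11.4118 + 3 × 3.1795 = 20.9504

20.95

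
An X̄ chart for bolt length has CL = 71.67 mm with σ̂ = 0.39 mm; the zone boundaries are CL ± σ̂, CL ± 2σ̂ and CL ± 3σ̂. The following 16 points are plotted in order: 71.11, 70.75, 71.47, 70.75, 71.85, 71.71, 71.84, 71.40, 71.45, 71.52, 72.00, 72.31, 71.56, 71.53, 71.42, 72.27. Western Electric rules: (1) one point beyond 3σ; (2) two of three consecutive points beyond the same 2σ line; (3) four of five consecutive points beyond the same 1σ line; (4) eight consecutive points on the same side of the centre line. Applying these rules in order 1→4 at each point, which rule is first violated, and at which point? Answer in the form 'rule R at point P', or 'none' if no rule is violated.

Zone of each point (C = within 1σ̂, B = 1σ̂–2σ̂, A = 2σ̂–3σ̂, * = beyond 3σ̂; sign = side of CL): 1:-B, 2:-A, 3:-C, 4:-A, 5:+C, 6:+C, 7:+C, 8:-C, 9:-C, 10:-C, 11:+C, 12:+B, 13:-C, 14:-C, 15:-C, 16:+B
Rule 2 (two of three consecutive points beyond the same 2σ limit) is satisfied at point 4.

rule 2 at point 4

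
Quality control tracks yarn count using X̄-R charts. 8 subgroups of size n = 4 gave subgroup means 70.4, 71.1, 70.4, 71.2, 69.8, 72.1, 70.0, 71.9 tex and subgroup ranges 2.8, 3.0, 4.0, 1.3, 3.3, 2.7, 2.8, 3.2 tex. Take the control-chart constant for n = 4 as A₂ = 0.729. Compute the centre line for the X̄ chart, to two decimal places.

70.86

X̄̄ = (70.4 + 71.1 + 70.4 + 71.2 + 69.8 + 72.1 + 70.0 + 71.9) / 8 = 566.9000 / 8 = 70.8625
CL = X̄̄ = 70.8625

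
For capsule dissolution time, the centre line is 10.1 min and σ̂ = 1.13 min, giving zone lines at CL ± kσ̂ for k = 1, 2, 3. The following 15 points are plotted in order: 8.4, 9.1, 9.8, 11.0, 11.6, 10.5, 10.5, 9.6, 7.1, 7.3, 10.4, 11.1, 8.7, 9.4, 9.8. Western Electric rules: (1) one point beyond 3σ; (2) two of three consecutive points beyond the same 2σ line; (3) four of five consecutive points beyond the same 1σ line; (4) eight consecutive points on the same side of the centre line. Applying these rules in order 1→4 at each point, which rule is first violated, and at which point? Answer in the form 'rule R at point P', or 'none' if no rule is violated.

rule 2 at point 10

Zone of each point (C = within 1σ̂, B = 1σ̂–2σ̂, A = 2σ̂–3σ̂, * = beyond 3σ̂; sign = side of CL): 1:-B, 2:-C, 3:-C, 4:+C, 5:+B, 6:+C, 7:+C, 8:-C, 9:-A, 10:-A, 11:+C, 12:+C, 13:-B, 14:-C, 15:-C
Rule 2 (two of three consecutive points beyond the same 2σ limit) is satisfied at point 10.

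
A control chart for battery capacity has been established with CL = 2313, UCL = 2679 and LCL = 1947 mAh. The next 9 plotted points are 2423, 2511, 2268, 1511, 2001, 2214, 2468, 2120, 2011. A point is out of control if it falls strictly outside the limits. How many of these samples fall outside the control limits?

Compare each point to [1947, 2679]: sample 4 = 1511 < LCL.

1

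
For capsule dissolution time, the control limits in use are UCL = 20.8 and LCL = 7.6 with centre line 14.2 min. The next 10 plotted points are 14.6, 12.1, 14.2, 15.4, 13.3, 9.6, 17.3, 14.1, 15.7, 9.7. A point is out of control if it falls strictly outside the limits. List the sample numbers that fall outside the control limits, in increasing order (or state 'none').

none

All 10 points lie within [7.6, 20.8].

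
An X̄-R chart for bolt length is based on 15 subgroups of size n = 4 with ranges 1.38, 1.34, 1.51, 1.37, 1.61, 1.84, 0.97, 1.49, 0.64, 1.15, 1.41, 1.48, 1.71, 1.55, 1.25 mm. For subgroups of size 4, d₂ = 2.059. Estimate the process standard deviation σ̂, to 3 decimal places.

R̄ = (1.38 + 1.34 + 1.51 + 1.37 + 1.61 + 1.84 + 0.97 + 1.49 + 0.64 + 1.15 + 1.41 + 1.48 + 1.71 + 1.55 + 1.25) / 15 = 1.3800
σ̂ = R̄ / d₂ = 1.3800 / 2.059 = 0.6702

0.670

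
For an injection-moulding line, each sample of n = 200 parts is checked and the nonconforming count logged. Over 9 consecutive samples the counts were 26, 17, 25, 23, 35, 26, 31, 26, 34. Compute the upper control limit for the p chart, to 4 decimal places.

p̄ = Σdᵢ / (k·n) = 243 / (9 × 200) = 0.13500
UCL = p̄ + 3·√(p̄(1−p̄)/n) = 0.13500 + 3 × √(0.13500×0.86500/200) = 0.13500 + 3 × 0.02416 = 0.20749

0.2075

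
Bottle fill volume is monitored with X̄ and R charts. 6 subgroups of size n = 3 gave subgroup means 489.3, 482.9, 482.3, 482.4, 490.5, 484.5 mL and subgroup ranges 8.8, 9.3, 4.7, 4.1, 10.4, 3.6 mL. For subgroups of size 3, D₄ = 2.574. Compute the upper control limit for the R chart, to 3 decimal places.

R̄ = (8.8 + 9.3 + 4.7 + 4.1 + 10.4 + 3.6) / 6 = 40.9000 / 6 = 6.8167
UCL_R = D₄·R̄ = 2.574 × 6.8167 = 17.5461

17.546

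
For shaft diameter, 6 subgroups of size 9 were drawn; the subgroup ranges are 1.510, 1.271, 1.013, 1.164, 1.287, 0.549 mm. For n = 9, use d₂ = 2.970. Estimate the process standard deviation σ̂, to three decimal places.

0.381

R̄ = (1.510 + 1.271 + 1.013 + 1.164 + 1.287 + 0.549) / 6 = 1.1323
σ̂ = R̄ / d₂ = 1.1323 / 2.970 = 0.3813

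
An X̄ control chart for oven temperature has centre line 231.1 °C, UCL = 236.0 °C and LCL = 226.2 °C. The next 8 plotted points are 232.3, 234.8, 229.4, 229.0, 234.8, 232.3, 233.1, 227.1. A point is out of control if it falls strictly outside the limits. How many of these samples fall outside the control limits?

All 8 points lie within [226.2, 236.0].

0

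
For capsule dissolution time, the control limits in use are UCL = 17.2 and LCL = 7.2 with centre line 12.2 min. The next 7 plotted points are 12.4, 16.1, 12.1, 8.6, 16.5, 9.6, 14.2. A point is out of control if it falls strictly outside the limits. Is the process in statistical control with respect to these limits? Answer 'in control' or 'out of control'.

in control

All 7 points lie within [7.2, 17.2].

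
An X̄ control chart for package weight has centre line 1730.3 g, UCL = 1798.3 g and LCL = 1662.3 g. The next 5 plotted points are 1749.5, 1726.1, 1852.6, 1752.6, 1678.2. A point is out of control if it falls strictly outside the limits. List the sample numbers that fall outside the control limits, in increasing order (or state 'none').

Compare each point to [1662.3, 1798.3]: sample 3 = 1852.6 > UCL.

3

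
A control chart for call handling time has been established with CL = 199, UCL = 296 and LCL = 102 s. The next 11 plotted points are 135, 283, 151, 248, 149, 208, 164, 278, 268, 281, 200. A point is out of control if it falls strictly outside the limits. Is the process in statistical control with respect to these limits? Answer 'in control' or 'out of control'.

in control

All 11 points lie within [102, 296].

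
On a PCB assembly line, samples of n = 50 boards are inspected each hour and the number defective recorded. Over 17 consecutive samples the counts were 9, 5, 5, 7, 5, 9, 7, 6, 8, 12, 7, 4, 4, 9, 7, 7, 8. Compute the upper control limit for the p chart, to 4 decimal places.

p̄ = Σdᵢ / (k·n) = 119 / (17 × 50) = 0.14000
UCL = p̄ + 3·√(p̄(1−p̄)/n) = 0.14000 + 3 × √(0.14000×0.86000/50) = 0.14000 + 3 × 0.04907 = 0.28721

0.2872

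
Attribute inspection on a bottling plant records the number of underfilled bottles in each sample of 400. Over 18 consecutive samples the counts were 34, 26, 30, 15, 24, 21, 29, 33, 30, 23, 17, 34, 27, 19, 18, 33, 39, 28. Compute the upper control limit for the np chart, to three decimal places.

41.633

p̄ = Σdᵢ / (k·n) = 480 / (18 × 400) = 0.06667
UCL = np̄ + 3·√(np̄(1−p̄)) = 26.6667 + 3 × √(26.6667×0.93333) = 26.6667 + 3 × 4.9889 = 41.6333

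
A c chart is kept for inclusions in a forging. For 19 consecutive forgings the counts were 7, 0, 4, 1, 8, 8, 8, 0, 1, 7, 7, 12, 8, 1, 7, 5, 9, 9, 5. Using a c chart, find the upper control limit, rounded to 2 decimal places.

c̄ = (7 + 0 + 4 + 1 + 8 + 8 + 8 + 0 + 1 + 7 + 7 + 12 + 8 + 1 + 7 + 5 + 9 + 9 + 5) / 19 = 107 / 19 = 5.6316
UCL = c̄ + 3√c̄ = 5.6316 + 3 × √5.6316 = 5.6316 + 3 × 2.3731 = 12.7509

12.75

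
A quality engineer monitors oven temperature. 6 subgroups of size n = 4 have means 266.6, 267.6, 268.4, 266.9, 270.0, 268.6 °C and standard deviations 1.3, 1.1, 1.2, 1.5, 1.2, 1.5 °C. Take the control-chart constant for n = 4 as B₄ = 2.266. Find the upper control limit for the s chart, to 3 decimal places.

s̄ = (1.3 + 1.1 + 1.2 + 1.5 + 1.2 + 1.5) / 6 = 1.3000
UCL_s = B₄·s̄ = 2.266 × 1.3000 = 2.9458

2.946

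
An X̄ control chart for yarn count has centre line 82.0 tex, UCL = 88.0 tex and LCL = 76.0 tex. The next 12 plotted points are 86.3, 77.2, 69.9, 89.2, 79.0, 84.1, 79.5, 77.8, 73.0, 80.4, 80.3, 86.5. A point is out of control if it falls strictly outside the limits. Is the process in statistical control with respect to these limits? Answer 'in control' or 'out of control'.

out of control

Compare each point to [76.0, 88.0]: sample 3 = 69.9 < LCL; sample 4 = 89.2 > UCL; sample 9 = 73.0 < LCL.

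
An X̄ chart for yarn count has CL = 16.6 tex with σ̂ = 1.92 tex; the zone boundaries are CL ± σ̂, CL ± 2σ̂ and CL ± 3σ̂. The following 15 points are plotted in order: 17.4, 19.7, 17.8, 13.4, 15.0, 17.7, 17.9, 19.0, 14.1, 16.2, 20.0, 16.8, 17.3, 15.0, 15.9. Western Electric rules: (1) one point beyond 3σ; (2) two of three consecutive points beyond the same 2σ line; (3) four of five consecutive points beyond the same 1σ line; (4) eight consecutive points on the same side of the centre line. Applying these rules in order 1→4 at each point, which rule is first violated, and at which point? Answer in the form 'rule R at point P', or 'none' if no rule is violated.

Zone of each point (C = within 1σ̂, B = 1σ̂–2σ̂, A = 2σ̂–3σ̂, * = beyond 3σ̂; sign = side of CL): 1:+C, 2:+B, 3:+C, 4:-B, 5:-C, 6:+C, 7:+C, 8:+B, 9:-B, 10:-C, 11:+B, 12:+C, 13:+C, 14:-C, 15:-C
No rule fires across all 15 points.

none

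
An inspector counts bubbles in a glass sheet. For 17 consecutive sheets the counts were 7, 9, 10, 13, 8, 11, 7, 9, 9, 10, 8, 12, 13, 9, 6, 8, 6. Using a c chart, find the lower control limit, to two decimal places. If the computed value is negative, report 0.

0.06

c̄ = (7 + 9 + 10 + 13 + 8 + 11 + 7 + 9 + 9 + 10 + 8 + 12 + 13 + 9 + 6 + 8 + 6) / 17 = 155 / 17 = 9.1176
LCL = c̄ − 3√c̄ = 9.1176 − 3 × 3.0195 = 0.0590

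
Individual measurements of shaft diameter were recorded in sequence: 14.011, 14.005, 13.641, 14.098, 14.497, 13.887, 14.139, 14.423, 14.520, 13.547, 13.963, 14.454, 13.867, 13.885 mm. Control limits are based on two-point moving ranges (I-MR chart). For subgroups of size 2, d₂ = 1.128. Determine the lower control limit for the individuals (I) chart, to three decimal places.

13.053

X̄ = (14.011 + 14.005 + 13.641 + 14.098 + 14.497 + 13.887 + 14.139 + 14.423 + 14.520 + 13.547 + 13.963 + 14.454 + 13.867 + 13.885) / 14 = 14.0669
Moving ranges: 0.006, 0.364, 0.457, 0.399, 0.610, 0.252, 0.284, 0.097, 0.973, 0.416, 0.491, 0.587, 0.018; M̄R̄ = 4.9540 / 13 = 0.3811
LCL = X̄ − 3·M̄R̄/d₂ = 14.0669 − 3 × 0.3811 / 1.128 = 13.0534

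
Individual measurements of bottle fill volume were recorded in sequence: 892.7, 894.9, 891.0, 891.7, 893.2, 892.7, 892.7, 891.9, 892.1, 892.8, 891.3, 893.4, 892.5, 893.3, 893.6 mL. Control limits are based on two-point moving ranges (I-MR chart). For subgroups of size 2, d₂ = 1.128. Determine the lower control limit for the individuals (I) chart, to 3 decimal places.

889.595

X̄ = (892.7 + 894.9 + 891.0 + 891.7 + 893.2 + 892.7 + 892.7 + 891.9 + 892.1 + 892.8 + 891.3 + 893.4 + 892.5 + 893.3 + 893.6) / 15 = 892.6533
Moving ranges: 2.2, 3.9, 0.7, 1.5, 0.5, 0.0, 0.8, 0.2, 0.7, 1.5, 2.1, 0.9, 0.8, 0.3; M̄R̄ = 16.1000 / 14 = 1.1500
LCL = X̄ − 3·M̄R̄/d₂ = 892.6533 − 3 × 1.1500 / 1.128 = 889.5948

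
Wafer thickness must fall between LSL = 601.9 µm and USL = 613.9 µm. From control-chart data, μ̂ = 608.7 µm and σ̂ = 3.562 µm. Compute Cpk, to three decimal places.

0.487

Cpu = (USL − μ̂) / (3σ̂) = (613.9 − 608.7) / (3 × 3.562) = 0.4866; Cpl = (μ̂ − LSL) / (3σ̂) = (608.7 − 601.9) / (3 × 3.562) = 0.6363; Cpk = min(Cpu, Cpl) = 0.4866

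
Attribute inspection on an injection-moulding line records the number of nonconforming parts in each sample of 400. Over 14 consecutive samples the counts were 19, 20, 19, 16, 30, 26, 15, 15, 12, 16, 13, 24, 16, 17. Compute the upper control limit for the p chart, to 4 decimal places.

0.0775

p̄ = Σdᵢ / (k·n) = 258 / (14 × 400) = 0.04607
UCL = p̄ + 3·√(p̄(1−p̄)/n) = 0.04607 + 3 × √(0.04607×0.95393/400) = 0.04607 + 3 × 0.01048 = 0.07752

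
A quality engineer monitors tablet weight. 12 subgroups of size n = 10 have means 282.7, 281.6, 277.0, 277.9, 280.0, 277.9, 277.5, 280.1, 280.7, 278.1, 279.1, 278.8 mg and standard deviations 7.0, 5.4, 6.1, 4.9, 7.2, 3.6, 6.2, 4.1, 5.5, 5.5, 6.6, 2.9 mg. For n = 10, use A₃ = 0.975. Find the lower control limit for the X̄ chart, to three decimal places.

274.002

X̄̄ = (282.7 + 281.6 + 277.0 + 277.9 + 280.0 + 277.9 + 277.5 + 280.1 + 280.7 + 278.1 + 279.1 + 278.8) / 12 = 279.2833
s̄ = (7.0 + 5.4 + 6.1 + 4.9 + 7.2 + 3.6 + 6.2 + 4.1 + 5.5 + 5.5 + 6.6 + 2.9) / 12 = 5.4167
LCL = X̄̄ − A₃·s̄ = 279.2833 − 0.975 × 5.4167 = 274.0021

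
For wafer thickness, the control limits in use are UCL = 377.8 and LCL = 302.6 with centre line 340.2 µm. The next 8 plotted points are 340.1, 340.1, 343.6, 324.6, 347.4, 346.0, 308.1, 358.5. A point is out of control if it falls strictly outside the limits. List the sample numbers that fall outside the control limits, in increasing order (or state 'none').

none

All 8 points lie within [302.6, 377.8].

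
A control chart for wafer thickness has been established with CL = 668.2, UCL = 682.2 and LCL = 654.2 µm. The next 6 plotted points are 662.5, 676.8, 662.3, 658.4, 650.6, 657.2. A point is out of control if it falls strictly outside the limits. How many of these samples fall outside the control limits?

Compare each point to [654.2, 682.2]: sample 5 = 650.6 < LCL.

1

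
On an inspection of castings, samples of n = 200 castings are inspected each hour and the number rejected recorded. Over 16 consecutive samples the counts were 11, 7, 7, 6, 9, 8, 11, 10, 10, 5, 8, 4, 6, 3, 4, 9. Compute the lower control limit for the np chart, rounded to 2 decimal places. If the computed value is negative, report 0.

0.00

p̄ = Σdᵢ / (k·n) = 118 / (16 × 200) = 0.03687
LCL = np̄ − 3·√(np̄(1−p̄)) = 7.3750 − 3 × 2.6652 = -0.6205 → 0 (negative, so LCL = 0)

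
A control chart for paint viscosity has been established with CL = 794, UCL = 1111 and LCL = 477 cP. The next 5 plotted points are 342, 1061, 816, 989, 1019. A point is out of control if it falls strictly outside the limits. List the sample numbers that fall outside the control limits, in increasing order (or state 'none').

Compare each point to [477, 1111]: sample 1 = 342 < LCL.

1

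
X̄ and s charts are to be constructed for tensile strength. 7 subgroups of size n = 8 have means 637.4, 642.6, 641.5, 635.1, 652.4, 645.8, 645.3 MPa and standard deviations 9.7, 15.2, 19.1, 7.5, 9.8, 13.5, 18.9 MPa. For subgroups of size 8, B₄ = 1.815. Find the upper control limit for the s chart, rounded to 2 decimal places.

24.30

s̄ = (9.7 + 15.2 + 19.1 + 7.5 + 9.8 + 13.5 + 18.9) / 7 = 13.3857
UCL_s = B₄·s̄ = 1.815 × 13.3857 = 24.2951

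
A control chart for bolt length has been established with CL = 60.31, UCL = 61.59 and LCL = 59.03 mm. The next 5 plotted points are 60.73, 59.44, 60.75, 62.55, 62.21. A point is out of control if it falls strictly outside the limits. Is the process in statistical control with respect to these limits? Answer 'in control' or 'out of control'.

out of control

Compare each point to [59.03, 61.59]: sample 4 = 62.55 > UCL; sample 5 = 62.21 > UCL.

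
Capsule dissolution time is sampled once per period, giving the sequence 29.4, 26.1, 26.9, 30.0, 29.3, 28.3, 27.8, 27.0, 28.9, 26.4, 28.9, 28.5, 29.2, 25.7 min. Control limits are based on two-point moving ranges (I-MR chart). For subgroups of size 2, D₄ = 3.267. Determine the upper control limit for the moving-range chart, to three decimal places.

5.453

Moving ranges: 3.3, 0.8, 3.1, 0.7, 1.0, 0.5, 0.8, 1.9, 2.5, 2.5, 0.4, 0.7, 3.5; M̄R̄ = 21.7000 / 13 = 1.6692
UCL_MR = D₄·M̄R̄ = 3.267 × 1.6692 = 5.4534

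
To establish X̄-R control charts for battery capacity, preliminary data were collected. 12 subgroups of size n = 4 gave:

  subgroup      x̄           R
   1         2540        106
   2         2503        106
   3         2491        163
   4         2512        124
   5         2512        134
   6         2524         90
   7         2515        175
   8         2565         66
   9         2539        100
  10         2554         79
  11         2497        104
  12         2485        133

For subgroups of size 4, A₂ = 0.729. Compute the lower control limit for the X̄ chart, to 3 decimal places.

2435.915

X̄̄ = (2540 + 2503 + 2491 + 2512 + 2512 + 2524 + 2515 + 2565 + 2539 + 2554 + 2497 + 2485) / 12 = 30237.0000 / 12 = 2519.7500
R̄ = (106 + 106 + 163 + 124 + 134 + 90 + 175 + 66 + 100 + 79 + 104 + 133) / 12 = 1380.0000 / 12 = 115.0000
LCL = X̄̄ − A₂·R̄ = 2519.7500 − 0.729 × 115.0000 = 2435.9150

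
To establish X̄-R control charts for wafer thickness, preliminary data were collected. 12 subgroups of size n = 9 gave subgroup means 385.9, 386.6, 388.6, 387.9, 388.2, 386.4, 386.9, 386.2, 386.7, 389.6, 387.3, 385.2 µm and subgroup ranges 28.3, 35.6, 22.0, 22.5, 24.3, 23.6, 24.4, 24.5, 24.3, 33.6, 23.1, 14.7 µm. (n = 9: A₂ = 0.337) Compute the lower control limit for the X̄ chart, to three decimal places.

X̄̄ = (385.9 + 386.6 + 388.6 + 387.9 + 388.2 + 386.4 + 386.9 + 386.2 + 386.7 + 389.6 + 387.3 + 385.2) / 12 = 4645.5000 / 12 = 387.1250
R̄ = (28.3 + 35.6 + 22.0 + 22.5 + 24.3 + 23.6 + 24.4 + 24.5 + 24.3 + 33.6 + 23.1 + 14.7) / 12 = 300.9000 / 12 = 25.0750
LCL = X̄̄ − A₂·R̄ = 387.1250 − 0.337 × 25.0750 = 378.6747

378.675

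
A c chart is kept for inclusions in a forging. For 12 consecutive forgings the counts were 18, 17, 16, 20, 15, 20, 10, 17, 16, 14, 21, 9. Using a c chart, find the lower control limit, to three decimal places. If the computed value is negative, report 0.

c̄ = (18 + 17 + 16 + 20 + 15 + 20 + 10 + 17 + 16 + 14 + 21 + 9) / 12 = 193 / 12 = 16.0833
LCL = c̄ − 3√c̄ = 16.0833 − 3 × 4.0104 = 4.0521

4.052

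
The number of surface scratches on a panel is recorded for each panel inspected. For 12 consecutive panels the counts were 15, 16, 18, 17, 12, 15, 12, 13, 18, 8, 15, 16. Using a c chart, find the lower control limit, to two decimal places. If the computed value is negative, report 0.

c̄ = (15 + 16 + 18 + 17 + 12 + 15 + 12 + 13 + 18 + 8 + 15 + 16) / 12 = 175 / 12 = 14.5833
LCL = c̄ − 3√c̄ = 14.5833 − 3 × 3.8188 = 3.1269

3.13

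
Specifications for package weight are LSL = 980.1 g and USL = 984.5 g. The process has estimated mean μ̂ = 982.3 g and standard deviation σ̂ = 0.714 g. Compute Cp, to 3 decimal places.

1.027

Cp = (USL − LSL) / (6σ̂) = (984.5 − 980.1) / (6 × 0.714) = 4.4000 / 4.2840 = 1.0271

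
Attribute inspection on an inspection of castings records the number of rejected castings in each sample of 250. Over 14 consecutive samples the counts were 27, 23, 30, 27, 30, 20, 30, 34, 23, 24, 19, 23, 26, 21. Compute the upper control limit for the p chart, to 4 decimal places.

p̄ = Σdᵢ / (k·n) = 357 / (14 × 250) = 0.10200
UCL = p̄ + 3·√(p̄(1−p̄)/n) = 0.10200 + 3 × √(0.10200×0.89800/250) = 0.10200 + 3 × 0.01914 = 0.15942

0.1594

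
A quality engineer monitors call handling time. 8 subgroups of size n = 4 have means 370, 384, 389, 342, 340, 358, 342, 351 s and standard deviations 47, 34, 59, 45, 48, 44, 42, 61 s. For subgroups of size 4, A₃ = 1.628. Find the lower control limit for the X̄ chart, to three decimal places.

X̄̄ = (370 + 384 + 389 + 342 + 340 + 358 + 342 + 351) / 8 = 359.5000
s̄ = (47 + 34 + 59 + 45 + 48 + 44 + 42 + 61) / 8 = 47.5000
LCL = X̄̄ − A₃·s̄ = 359.5000 − 1.628 × 47.5000 = 282.1700

282.170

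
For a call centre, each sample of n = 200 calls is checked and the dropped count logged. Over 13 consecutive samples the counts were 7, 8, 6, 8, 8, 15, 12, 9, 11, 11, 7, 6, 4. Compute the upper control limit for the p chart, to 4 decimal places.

0.0861

p̄ = Σdᵢ / (k·n) = 112 / (13 × 200) = 0.04308
UCL = p̄ + 3·√(p̄(1−p̄)/n) = 0.04308 + 3 × √(0.04308×0.95692/200) = 0.04308 + 3 × 0.01436 = 0.08615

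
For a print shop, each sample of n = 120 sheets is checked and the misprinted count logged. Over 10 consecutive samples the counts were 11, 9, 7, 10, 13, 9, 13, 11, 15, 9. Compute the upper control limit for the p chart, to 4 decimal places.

p̄ = Σdᵢ / (k·n) = 107 / (10 × 120) = 0.08917
UCL = p̄ + 3·√(p̄(1−p̄)/n) = 0.08917 + 3 × √(0.08917×0.91083/120) = 0.08917 + 3 × 0.02602 = 0.16721

0.1672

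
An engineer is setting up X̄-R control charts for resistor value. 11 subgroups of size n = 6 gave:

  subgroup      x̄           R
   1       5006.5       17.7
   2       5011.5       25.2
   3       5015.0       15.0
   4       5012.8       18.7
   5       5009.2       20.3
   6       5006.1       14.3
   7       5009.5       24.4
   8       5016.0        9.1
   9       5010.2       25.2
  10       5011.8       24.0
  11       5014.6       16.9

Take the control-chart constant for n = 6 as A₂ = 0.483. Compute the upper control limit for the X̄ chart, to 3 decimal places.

X̄̄ = (5006.5 + 5011.5 + 5015.0 + 5012.8 + 5009.2 + 5006.1 + 5009.5 + 5016.0 + 5010.2 + 5011.8 + 5014.6) / 11 = 55123.2000 / 11 = 5011.2000
R̄ = (17.7 + 25.2 + 15.0 + 18.7 + 20.3 + 14.3 + 24.4 + 9.1 + 25.2 + 24.0 + 16.9) / 11 = 210.8000 / 11 = 19.1636
UCL = X̄̄ + A₂·R̄ = 5011.2000 + 0.483 × 19.1636 = 5020.4560

5020.456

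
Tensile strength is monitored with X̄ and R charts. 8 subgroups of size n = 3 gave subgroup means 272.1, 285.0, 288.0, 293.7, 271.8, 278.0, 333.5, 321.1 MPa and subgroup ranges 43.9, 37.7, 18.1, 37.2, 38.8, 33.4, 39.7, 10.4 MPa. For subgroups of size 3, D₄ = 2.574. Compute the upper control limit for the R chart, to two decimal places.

83.40

R̄ = (43.9 + 37.7 + 18.1 + 37.2 + 38.8 + 33.4 + 39.7 + 10.4) / 8 = 259.2000 / 8 = 32.4000
UCL_R = D₄·R̄ = 2.574 × 32.4000 = 83.3976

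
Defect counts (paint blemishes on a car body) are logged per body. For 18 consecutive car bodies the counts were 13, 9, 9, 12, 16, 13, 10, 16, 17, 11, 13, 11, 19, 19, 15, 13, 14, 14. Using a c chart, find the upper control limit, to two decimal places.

24.60

c̄ = (13 + 9 + 9 + 12 + 16 + 13 + 10 + 16 + 17 + 11 + 13 + 11 + 19 + 19 + 15 + 13 + 14 + 14) / 18 = 244 / 18 = 13.5556
UCL = c̄ + 3√c̄ = 13.5556 + 3 × √13.5556 = 13.5556 + 3 × 3.6818 = 24.6009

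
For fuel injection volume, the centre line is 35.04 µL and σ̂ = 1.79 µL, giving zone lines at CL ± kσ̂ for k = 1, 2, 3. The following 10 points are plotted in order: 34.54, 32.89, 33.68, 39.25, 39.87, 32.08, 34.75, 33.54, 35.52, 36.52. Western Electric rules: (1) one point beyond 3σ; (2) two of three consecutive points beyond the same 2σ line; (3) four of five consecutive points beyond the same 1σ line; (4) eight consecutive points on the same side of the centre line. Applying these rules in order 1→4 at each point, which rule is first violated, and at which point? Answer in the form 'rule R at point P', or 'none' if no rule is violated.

Zone of each point (C = within 1σ̂, B = 1σ̂–2σ̂, A = 2σ̂–3σ̂, * = beyond 3σ̂; sign = side of CL): 1:-C, 2:-B, 3:-C, 4:+A, 5:+A, 6:-B, 7:-C, 8:-C, 9:+C, 10:+C
Rule 2 (two of three consecutive points beyond the same 2σ limit) is satisfied at point 5.

rule 2 at point 5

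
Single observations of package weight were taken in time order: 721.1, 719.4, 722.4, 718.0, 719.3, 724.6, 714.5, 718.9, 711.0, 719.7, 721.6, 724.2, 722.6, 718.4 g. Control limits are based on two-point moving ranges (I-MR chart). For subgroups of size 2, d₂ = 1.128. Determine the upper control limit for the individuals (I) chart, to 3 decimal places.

731.375

X̄ = (721.1 + 719.4 + 722.4 + 718.0 + 719.3 + 724.6 + 714.5 + 718.9 + 711.0 + 719.7 + 721.6 + 724.2 + 722.6 + 718.4) / 14 = 719.6929
Moving ranges: 1.7, 3.0, 4.4, 1.3, 5.3, 10.1, 4.4, 7.9, 8.7, 1.9, 2.6, 1.6, 4.2; M̄R̄ = 57.1000 / 13 = 4.3923
UCL = X̄ + 3·M̄R̄/d₂ = 719.6929 + 3 × 4.3923 / 1.128 = 731.3745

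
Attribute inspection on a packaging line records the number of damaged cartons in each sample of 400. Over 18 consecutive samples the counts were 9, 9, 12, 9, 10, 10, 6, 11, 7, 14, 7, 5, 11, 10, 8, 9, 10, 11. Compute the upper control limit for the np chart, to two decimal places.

18.39

p̄ = Σdᵢ / (k·n) = 168 / (18 × 400) = 0.02333
UCL = np̄ + 3·√(np̄(1−p̄)) = 9.3333 + 3 × √(9.3333×0.97667) = 9.3333 + 3 × 3.0192 = 18.3909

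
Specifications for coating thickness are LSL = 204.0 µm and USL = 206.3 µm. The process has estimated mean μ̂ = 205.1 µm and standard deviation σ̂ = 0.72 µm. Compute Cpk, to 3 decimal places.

Cpu = (USL − μ̂) / (3σ̂) = (206.3 − 205.1) / (3 × 0.72) = 0.5556; Cpl = (μ̂ − LSL) / (3σ̂) = (205.1 − 204.0) / (3 × 0.72) = 0.5093; Cpk = min(Cpu, Cpl) = 0.5093

0.509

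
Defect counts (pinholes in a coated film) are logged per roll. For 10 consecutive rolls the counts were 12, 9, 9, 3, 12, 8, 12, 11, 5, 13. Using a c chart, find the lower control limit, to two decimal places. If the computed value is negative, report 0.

0.20

c̄ = (12 + 9 + 9 + 3 + 12 + 8 + 12 + 11 + 5 + 13) / 10 = 94 / 10 = 9.4000
LCL = c̄ − 3√c̄ = 9.4000 − 3 × 3.0659 = 0.2022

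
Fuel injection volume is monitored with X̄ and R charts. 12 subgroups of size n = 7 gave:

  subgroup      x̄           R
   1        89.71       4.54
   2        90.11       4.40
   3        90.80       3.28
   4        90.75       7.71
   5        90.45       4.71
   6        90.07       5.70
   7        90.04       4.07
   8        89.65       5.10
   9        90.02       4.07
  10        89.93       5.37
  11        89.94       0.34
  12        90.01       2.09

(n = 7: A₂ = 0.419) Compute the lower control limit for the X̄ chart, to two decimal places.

88.33

X̄̄ = (89.71 + 90.11 + 90.80 + 90.75 + 90.45 + 90.07 + 90.04 + 89.65 + 90.02 + 89.93 + 89.94 + 90.01) / 12 = 1081.4800 / 12 = 90.1233
R̄ = (4.54 + 4.40 + 3.28 + 7.71 + 4.71 + 5.70 + 4.07 + 5.10 + 4.07 + 5.37 + 0.34 + 2.09) / 12 = 51.3800 / 12 = 4.2817
LCL = X̄̄ − A₂·R̄ = 90.1233 − 0.419 × 4.2817 = 88.3293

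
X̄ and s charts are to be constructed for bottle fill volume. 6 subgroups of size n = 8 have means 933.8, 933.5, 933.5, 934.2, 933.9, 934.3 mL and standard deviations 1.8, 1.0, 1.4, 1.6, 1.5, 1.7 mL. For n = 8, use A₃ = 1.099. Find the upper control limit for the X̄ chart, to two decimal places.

935.52

X̄̄ = (933.8 + 933.5 + 933.5 + 934.2 + 933.9 + 934.3) / 6 = 933.8667
s̄ = (1.8 + 1.0 + 1.4 + 1.6 + 1.5 + 1.7) / 6 = 1.5000
UCL = X̄̄ + A₃·s̄ = 933.8667 + 1.099 × 1.5000 = 935.5152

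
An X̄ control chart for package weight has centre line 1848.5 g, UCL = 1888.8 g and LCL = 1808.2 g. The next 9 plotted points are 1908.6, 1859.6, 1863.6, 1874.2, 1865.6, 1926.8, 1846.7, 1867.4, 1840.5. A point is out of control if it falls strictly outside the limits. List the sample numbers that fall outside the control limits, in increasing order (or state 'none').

1, 6

Compare each point to [1808.2, 1888.8]: sample 1 = 1908.6 > UCL; sample 6 = 1926.8 > UCL.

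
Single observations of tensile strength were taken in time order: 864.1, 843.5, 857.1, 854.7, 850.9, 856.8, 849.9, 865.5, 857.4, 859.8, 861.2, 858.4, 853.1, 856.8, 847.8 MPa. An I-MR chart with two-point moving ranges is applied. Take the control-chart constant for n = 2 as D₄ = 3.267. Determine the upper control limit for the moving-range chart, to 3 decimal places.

23.686

Moving ranges: 20.6, 13.6, 2.4, 3.8, 5.9, 6.9, 15.6, 8.1, 2.4, 1.4, 2.8, 5.3, 3.7, 9.0; M̄R̄ = 101.5000 / 14 = 7.2500
UCL_MR = D₄·M̄R̄ = 3.267 × 7.2500 = 23.6857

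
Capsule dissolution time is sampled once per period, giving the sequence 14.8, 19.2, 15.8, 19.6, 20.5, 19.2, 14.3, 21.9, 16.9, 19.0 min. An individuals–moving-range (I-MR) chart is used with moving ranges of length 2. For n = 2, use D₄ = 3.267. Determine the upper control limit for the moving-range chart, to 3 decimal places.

Moving ranges: 4.4, 3.4, 3.8, 0.9, 1.3, 4.9, 7.6, 5.0, 2.1; M̄R̄ = 33.4000 / 9 = 3.7111
UCL_MR = D₄·M̄R̄ = 3.267 × 3.7111 = 12.1242

12.124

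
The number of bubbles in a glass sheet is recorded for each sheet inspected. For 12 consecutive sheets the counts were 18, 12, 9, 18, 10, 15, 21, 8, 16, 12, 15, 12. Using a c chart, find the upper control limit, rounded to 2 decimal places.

c̄ = (18 + 12 + 9 + 18 + 10 + 15 + 21 + 8 + 16 + 12 + 15 + 12) / 12 = 166 / 12 = 13.8333
UCL = c̄ + 3√c̄ = 13.8333 + 3 × √13.8333 = 13.8333 + 3 × 3.7193 = 24.9913

24.99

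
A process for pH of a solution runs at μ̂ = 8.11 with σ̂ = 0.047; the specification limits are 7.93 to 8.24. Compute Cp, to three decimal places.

1.099

Cp = (USL − LSL) / (6σ̂) = (8.24 − 7.93) / (6 × 0.047) = 0.3100 / 0.2820 = 1.0993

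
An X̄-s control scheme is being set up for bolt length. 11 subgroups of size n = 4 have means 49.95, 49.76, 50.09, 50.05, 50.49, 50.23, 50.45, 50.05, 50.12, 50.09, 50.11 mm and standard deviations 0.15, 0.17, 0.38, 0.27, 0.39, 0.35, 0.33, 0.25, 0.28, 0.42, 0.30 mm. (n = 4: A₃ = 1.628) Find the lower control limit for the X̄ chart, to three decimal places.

49.639

X̄̄ = (49.95 + 49.76 + 50.09 + 50.05 + 50.49 + 50.23 + 50.45 + 50.05 + 50.12 + 50.09 + 50.11) / 11 = 50.1264
s̄ = (0.15 + 0.17 + 0.38 + 0.27 + 0.39 + 0.35 + 0.33 + 0.25 + 0.28 + 0.42 + 0.30) / 11 = 0.2991
LCL = X̄̄ − A₃·s̄ = 50.1264 − 1.628 × 0.2991 = 49.6394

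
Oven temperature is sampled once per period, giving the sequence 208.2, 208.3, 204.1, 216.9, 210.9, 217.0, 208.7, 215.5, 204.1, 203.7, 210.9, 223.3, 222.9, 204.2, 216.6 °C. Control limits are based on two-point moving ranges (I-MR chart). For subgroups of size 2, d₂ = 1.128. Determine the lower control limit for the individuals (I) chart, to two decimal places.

X̄ = (208.2 + 208.3 + 204.1 + 216.9 + 210.9 + 217.0 + 208.7 + 215.5 + 204.1 + 203.7 + 210.9 + 223.3 + 222.9 + 204.2 + 216.6) / 15 = 211.6867
Moving ranges: 0.1, 4.2, 12.8, 6.0, 6.1, 8.3, 6.8, 11.4, 0.4, 7.2, 12.4, 0.4, 18.7, 12.4; M̄R̄ = 107.2000 / 14 = 7.6571
LCL = X̄ − 3·M̄R̄/d₂ = 211.6867 − 3 × 7.6571 / 1.128 = 191.3219

191.32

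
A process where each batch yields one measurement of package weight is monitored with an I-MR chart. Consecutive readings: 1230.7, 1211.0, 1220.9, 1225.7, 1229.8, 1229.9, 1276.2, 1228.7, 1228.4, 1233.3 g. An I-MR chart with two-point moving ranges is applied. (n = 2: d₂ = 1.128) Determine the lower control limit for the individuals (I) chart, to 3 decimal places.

1190.798

X̄ = (1230.7 + 1211.0 + 1220.9 + 1225.7 + 1229.8 + 1229.9 + 1276.2 + 1228.7 + 1228.4 + 1233.3) / 10 = 1231.4600
Moving ranges: 19.7, 9.9, 4.8, 4.1, 0.1, 46.3, 47.5, 0.3, 4.9; M̄R̄ = 137.6000 / 9 = 15.2889
LCL = X̄ − 3·M̄R̄/d₂ = 1231.4600 − 3 × 15.2889 / 1.128 = 1190.7981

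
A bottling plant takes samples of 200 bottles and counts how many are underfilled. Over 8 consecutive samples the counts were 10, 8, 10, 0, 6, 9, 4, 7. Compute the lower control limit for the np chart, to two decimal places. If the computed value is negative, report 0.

0.00

p̄ = Σdᵢ / (k·n) = 54 / (8 × 200) = 0.03375
LCL = np̄ − 3·√(np̄(1−p̄)) = 6.7500 − 3 × 2.5539 = -0.9116 → 0 (negative, so LCL = 0)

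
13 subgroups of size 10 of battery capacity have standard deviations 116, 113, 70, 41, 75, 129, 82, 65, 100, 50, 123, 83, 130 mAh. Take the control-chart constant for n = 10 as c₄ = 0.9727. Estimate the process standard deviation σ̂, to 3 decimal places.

s̄ = (116 + 113 + 70 + 41 + 75 + 129 + 82 + 65 + 100 + 50 + 123 + 83 + 130) / 13 = 90.5385
σ̂ = s̄ / c₄ = 90.5385 / 0.9727 = 93.0795

93.080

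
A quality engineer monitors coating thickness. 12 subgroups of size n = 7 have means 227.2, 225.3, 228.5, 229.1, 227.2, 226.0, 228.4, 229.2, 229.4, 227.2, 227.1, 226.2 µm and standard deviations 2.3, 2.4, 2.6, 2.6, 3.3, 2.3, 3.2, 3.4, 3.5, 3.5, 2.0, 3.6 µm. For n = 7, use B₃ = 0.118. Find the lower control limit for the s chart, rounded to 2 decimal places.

s̄ = (2.3 + 2.4 + 2.6 + 2.6 + 3.3 + 2.3 + 3.2 + 3.4 + 3.5 + 3.5 + 2.0 + 3.6) / 12 = 2.8917
LCL_s = B₃·s̄ = 0.118 × 2.8917 = 0.3412

0.34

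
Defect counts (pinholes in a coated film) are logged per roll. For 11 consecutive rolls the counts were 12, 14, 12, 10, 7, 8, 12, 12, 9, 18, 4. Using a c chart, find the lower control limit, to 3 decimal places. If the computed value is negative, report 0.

0.902

c̄ = (12 + 14 + 12 + 10 + 7 + 8 + 12 + 12 + 9 + 18 + 4) / 11 = 118 / 11 = 10.7273
LCL = c̄ − 3√c̄ = 10.7273 − 3 × 3.2753 = 0.9015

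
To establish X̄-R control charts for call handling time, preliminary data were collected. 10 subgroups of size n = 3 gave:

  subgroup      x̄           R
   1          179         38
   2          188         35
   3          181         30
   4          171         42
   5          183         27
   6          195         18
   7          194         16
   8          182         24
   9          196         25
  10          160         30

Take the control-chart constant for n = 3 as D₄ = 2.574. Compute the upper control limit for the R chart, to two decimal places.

R̄ = (38 + 35 + 30 + 42 + 27 + 18 + 16 + 24 + 25 + 30) / 10 = 285.0000 / 10 = 28.5000
UCL_R = D₄·R̄ = 2.574 × 28.5000 = 73.3590

73.36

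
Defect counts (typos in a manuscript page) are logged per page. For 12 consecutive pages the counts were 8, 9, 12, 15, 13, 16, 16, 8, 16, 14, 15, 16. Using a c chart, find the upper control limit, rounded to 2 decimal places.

24.05

c̄ = (8 + 9 + 12 + 15 + 13 + 16 + 16 + 8 + 16 + 14 + 15 + 16) / 12 = 158 / 12 = 13.1667
UCL = c̄ + 3√c̄ = 13.1667 + 3 × √13.1667 = 13.1667 + 3 × 3.6286 = 24.0524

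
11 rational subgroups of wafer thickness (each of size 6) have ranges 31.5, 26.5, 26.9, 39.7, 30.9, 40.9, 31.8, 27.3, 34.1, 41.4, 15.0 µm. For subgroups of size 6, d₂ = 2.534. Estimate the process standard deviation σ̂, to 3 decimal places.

R̄ = (31.5 + 26.5 + 26.9 + 39.7 + 30.9 + 40.9 + 31.8 + 27.3 + 34.1 + 41.4 + 15.0) / 11 = 31.4545
σ̂ = R̄ / d₂ = 31.4545 / 2.534 = 12.4130

12.413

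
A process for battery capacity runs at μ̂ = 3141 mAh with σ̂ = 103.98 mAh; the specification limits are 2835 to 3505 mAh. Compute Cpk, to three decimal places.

Cpu = (USL − μ̂) / (3σ̂) = (3505 − 3141) / (3 × 103.98) = 1.1669; Cpl = (μ̂ − LSL) / (3σ̂) = (3141 − 2835) / (3 × 103.98) = 0.9810; Cpk = min(Cpu, Cpl) = 0.9810

0.981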